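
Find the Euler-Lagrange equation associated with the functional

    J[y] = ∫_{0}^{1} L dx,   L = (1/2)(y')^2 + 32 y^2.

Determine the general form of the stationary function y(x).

The Lagrangian is L = (1/2)(y')^2 + 32 y^2.
∂L/∂y = 64y.
∂L/∂y' = y'.
The Euler-Lagrange equation d/dx(∂L/∂y') − ∂L/∂y = 0 becomes:
    y'' - 64 y = 0
General solution: y(x) = A e^(8x) + B e^(-8x), where A and B are arbitrary constants fixed by the endpoint conditions.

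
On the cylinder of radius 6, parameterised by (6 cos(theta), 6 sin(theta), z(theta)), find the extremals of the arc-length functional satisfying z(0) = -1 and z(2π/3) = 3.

Parameterise the cylinder of radius R = 6 as
    r(θ) = (6 cos θ, 6 sin θ, z(θ)).
The arc-length element is
    ds = sqrt(36 + (dz/dθ)^2) dθ,
so the Lagrangian is L = sqrt(36 + z'^2).
L depends on z' only, not on z or θ, so ∂L/∂z = 0 and
    ∂L/∂z' = z' / sqrt(36 + z'^2).
The Euler-Lagrange equation gives
    d/dθ( z' / sqrt(36 + z'^2) ) = 0,
so z' is constant. Integrating once:
    z(θ) = a θ + b,
a helix on the cylinder (a straight line when the cylinder is unrolled). The constants a, b are determined by the endpoint conditions.
With endpoint conditions z(0) = -1 and z(2π/3) = 3: from z(0) = b we get b = -1, and a·2π/3 + -1 = 3 gives a = 6/π, so
    z(θ) = (6/π) θ − 1.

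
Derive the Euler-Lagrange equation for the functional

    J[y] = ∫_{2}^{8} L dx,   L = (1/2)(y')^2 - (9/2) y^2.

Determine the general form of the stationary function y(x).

The Lagrangian is L = (1/2)(y')^2 - (9/2) y^2.
∂L/∂y = -9y.
∂L/∂y' = y'.
The Euler-Lagrange equation d/dx(∂L/∂y') − ∂L/∂y = 0 becomes:
    y'' + 9 y = 0
General solution: y(x) = A sin(3x) + B cos(3x), where A and B are arbitrary constants fixed by the endpoint conditions.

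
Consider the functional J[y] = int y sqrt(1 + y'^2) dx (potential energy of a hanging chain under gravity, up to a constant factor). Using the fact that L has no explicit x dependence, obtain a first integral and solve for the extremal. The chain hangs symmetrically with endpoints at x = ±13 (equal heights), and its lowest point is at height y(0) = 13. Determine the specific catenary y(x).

The Lagrangian L(y, y') = y sqrt(1 + y'^2) has no explicit x dependence, so the Beltrami identity applies:
    L − y' ∂L/∂y' = C.
Compute ∂L/∂y' = y · y' / sqrt(1 + y'^2). Then
    L − y' ∂L/∂y'
    = y sqrt(1 + y'^2) − y · y'^2 / sqrt(1 + y'^2)
    = y (1 + y'^2 − y'^2) / sqrt(1 + y'^2)
    = y / sqrt(1 + y'^2) = C.
Squaring gives y^2 = C^2 (1 + y'^2), i.e.
    y'^2 = y^2 / C^2 − 1.
Separating variables,
    dy / sqrt(y^2 − C^2) = dx / C,
and integrating gives arccosh(y / C) = (x − a)/C, so
    y(x) = C cosh((x − a)/C),
the catenary. The constants C and a are fixed by the two endpoint conditions (and, for the hanging-chain problem, the length constraint selects C).
Now fit the given data. The endpoints x = ±13 are symmetric at equal height, so the catenary is even about its minimum: a = 0 and y(x) = C cosh(x/C). The lowest point is y(0) = C cosh(0) = C, and we are told y(0) = 13, so C = 13. Therefore
    y(x) = 13 cosh(x/13),
and at the endpoints
    y(±13) = 13 cosh(13/13).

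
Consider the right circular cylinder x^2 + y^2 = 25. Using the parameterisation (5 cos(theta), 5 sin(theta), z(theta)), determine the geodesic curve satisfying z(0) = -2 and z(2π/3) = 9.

Parameterise the cylinder of radius R = 5 as
    r(θ) = (5 cos θ, 5 sin θ, z(θ)).
The arc-length element is
    ds = sqrt(25 + (dz/dθ)^2) dθ,
so the Lagrangian is L = sqrt(25 + z'^2).
L depends on z' only, not on z or θ, so ∂L/∂z = 0 and
    ∂L/∂z' = z' / sqrt(25 + z'^2).
The Euler-Lagrange equation gives
    d/dθ( z' / sqrt(25 + z'^2) ) = 0,
so z' is constant. Integrating once:
    z(θ) = a θ + b,
a helix on the cylinder (a straight line when the cylinder is unrolled). The constants a, b are determined by the endpoint conditions.
With endpoint conditions z(0) = -2 and z(2π/3) = 9: from z(0) = b we get b = -2, and a·2π/3 + -2 = 9 gives a = 33/(2π), so
    z(θ) = (33/(2π)) θ − 2.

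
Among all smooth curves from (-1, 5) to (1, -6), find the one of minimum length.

Arc-length functional: J[y] = ∫ sqrt(1 + (y')^2) dx.
Lagrangian L = sqrt(1 + (y')^2) has no explicit y dependence, so ∂L/∂y = 0 and the Euler-Lagrange equation gives
    d/dx( y' / sqrt(1 + (y')^2) ) = 0  ⇒  y' / sqrt(1 + (y')^2) = const.
Hence y' is constant, so y(x) is affine.
Fitting the endpoints (-1, 5) and (1, -6):
    slope m = ((-6) − 5) / (1 − (-1)) = -11/2,
    intercept c = 5 − m·(-1) = -1/2.
Extremal: y(x) = (-11/2) x - 1/2.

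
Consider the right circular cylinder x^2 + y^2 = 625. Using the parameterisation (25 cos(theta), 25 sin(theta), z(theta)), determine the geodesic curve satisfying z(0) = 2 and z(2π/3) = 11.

Parameterise the cylinder of radius R = 25 as
    r(θ) = (25 cos θ, 25 sin θ, z(θ)).
The arc-length element is
    ds = sqrt(625 + (dz/dθ)^2) dθ,
so the Lagrangian is L = sqrt(625 + z'^2).
L depends on z' only, not on z or θ, so ∂L/∂z = 0 and
    ∂L/∂z' = z' / sqrt(625 + z'^2).
The Euler-Lagrange equation gives
    d/dθ( z' / sqrt(625 + z'^2) ) = 0,
so z' is constant. Integrating once:
    z(θ) = a θ + b,
a helix on the cylinder (a straight line when the cylinder is unrolled). The constants a, b are determined by the endpoint conditions.
With endpoint conditions z(0) = 2 and z(2π/3) = 11: from z(0) = b we get b = 2, and a·2π/3 + 2 = 11 gives a = 27/(2π), so
    z(θ) = (27/(2π)) θ + 2.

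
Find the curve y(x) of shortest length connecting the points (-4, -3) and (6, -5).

Arc-length functional: J[y] = ∫ sqrt(1 + (y')^2) dx.
Lagrangian L = sqrt(1 + (y')^2) has no explicit y dependence, so ∂L/∂y = 0 and the Euler-Lagrange equation gives
    d/dx( y' / sqrt(1 + (y')^2) ) = 0  ⇒  y' / sqrt(1 + (y')^2) = const.
Hence y' is constant, so y(x) is affine.
Fitting the endpoints (-4, -3) and (6, -5):
    slope m = ((-5) − (-3)) / (6 − (-4)) = -1/5,
    intercept c = (-3) − m·(-4) = -19/5.
Extremal: y(x) = (-1/5) x - 19/5.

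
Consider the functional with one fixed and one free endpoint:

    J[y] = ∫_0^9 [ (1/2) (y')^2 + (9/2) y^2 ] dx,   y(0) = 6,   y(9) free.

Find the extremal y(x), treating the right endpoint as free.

The Lagrangian L = (1/2) (y')^2 + (9/2) y^2 gives
    ∂L/∂y = 9 y,   ∂L/∂y' = y'.
Euler-Lagrange: y'' − 9 y = 0.
With k = 3, the general solution is
    y(x) = A cosh(3 x) + B sinh(3 x).
Fixed left endpoint y(0) = 6 ⇒ A = 6.
The right endpoint x = 9 is free, so the natural (transversality) condition is ∂L/∂y' |_{x=9} = 0, i.e. y'(9) = 0.
Compute y'(x) = A k sinh(k x) + B k cosh(k x), so
    y'(9) = A k sinh(k·9) + B k cosh(k·9) = 0
    ⇒ B = −A tanh(k·9) = − 6 tanh(3·9).
Therefore the extremal is
    y(x) = 6 cosh(3 x) − 6 tanh(3·9) sinh(3 x).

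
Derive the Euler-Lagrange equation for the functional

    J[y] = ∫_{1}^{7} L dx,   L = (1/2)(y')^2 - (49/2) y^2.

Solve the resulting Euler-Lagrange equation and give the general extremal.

The Lagrangian is L = (1/2)(y')^2 - (49/2) y^2.
∂L/∂y = -49y.
∂L/∂y' = y'.
The Euler-Lagrange equation d/dx(∂L/∂y') − ∂L/∂y = 0 becomes:
    y'' + 49 y = 0
General solution: y(x) = A sin(7x) + B cos(7x), where A and B are arbitrary constants fixed by the endpoint conditions.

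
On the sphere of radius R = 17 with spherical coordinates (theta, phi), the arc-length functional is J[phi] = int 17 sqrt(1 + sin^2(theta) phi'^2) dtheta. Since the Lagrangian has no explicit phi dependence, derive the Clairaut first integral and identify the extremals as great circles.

On the sphere of radius R = 17 with spherical coordinates (θ, φ), the induced metric is
    ds^2 = 289(dθ^2 + sin^2(θ) dφ^2).
Parameterise by θ; the arc-length functional is
    J[φ] = ∫ 17 sqrt(1 + sin^2(θ) (dφ/dθ)^2) dθ,
so L = 17 sqrt(1 + sin^2(θ) φ'^2). Compute
    ∂L/∂φ = 0  (L has no explicit φ dependence),
    ∂L/∂φ' = 17 sin^2(θ) φ' / sqrt(1 + sin^2(θ) φ'^2).
Since ∂L/∂φ = 0, the Euler-Lagrange equation
    d/dθ(∂L/∂φ') − ∂L/∂φ = 0
reduces to d/dθ(∂L/∂φ') = 0, i.e. the momentum conjugate to φ is conserved:
    17 sin^2(θ) φ' / sqrt(1 + sin^2(θ) φ'^2) = C.
The overall factor of 17 is constant, so dividing through gives Clairaut's relation sin^2(θ) φ' / sqrt(1 + sin^2(θ) φ'^2) = C' (with C' = C/17). Solving for φ' and integrating gives the great-circle family
    cot(θ) = A cos(φ − φ_0),
i.e. the intersection of the sphere with a plane through the origin. The two constants A and φ_0 (equivalently C and one phase) are fixed by the two endpoint conditions.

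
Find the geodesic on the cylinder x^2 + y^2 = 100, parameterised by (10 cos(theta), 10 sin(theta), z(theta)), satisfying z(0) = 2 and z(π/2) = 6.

Parameterise the cylinder of radius R = 10 as
    r(θ) = (10 cos θ, 10 sin θ, z(θ)).
The arc-length element is
    ds = sqrt(100 + (dz/dθ)^2) dθ,
so the Lagrangian is L = sqrt(100 + z'^2).
L depends on z' only, not on z or θ, so ∂L/∂z = 0 and
    ∂L/∂z' = z' / sqrt(100 + z'^2).
The Euler-Lagrange equation gives
    d/dθ( z' / sqrt(100 + z'^2) ) = 0,
so z' is constant. Integrating once:
    z(θ) = a θ + b,
a helix on the cylinder (a straight line when the cylinder is unrolled). The constants a, b are determined by the endpoint conditions.
With endpoint conditions z(0) = 2 and z(π/2) = 6: from z(0) = b we get b = 2, and a·π/2 + 2 = 6 gives a = 8/π, so
    z(θ) = (8/π) θ + 2.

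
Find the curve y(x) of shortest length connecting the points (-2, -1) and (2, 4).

Arc-length functional: J[y] = ∫ sqrt(1 + (y')^2) dx.
Lagrangian L = sqrt(1 + (y')^2) has no explicit y dependence, so ∂L/∂y = 0 and the Euler-Lagrange equation gives
    d/dx( y' / sqrt(1 + (y')^2) ) = 0  ⇒  y' / sqrt(1 + (y')^2) = const.
Hence y' is constant, so y(x) is affine.
Fitting the endpoints (-2, -1) and (2, 4):
    slope m = (4 − (-1)) / (2 − (-2)) = 5/4,
    intercept c = (-1) − m·(-2) = 3/2.
Extremal: y(x) = (5/4) x + 3/2.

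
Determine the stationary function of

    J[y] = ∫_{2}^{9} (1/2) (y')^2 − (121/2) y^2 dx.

The Lagrangian is L = (1/2) (y')^2 − (121/2) y^2.
Compute ∂L/∂y = -121y, ∂L/∂y' = y'.
The Euler-Lagrange equation d/dx(∂L/∂y') − ∂L/∂y = 0 reduces to
    y'' + 121 y = 0.
Its general solution is
    y(x) = A sin(11x) + B cos(11x),
with A, B fixed by the endpoint conditions.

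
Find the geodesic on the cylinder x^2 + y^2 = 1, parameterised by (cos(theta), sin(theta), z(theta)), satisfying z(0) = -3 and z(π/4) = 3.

Parameterise the cylinder of radius R = 1 as
    r(θ) = (cos θ, sin θ, z(θ)).
The arc-length element is
    ds = sqrt(1 + (dz/dθ)^2) dθ,
so the Lagrangian is L = sqrt(1 + z'^2).
L depends on z' only, not on z or θ, so ∂L/∂z = 0 and
    ∂L/∂z' = z' / sqrt(1 + z'^2).
The Euler-Lagrange equation gives
    d/dθ( z' / sqrt(1 + z'^2) ) = 0,
so z' is constant. Integrating once:
    z(θ) = a θ + b,
a helix on the cylinder (a straight line when the cylinder is unrolled). The constants a, b are determined by the endpoint conditions.
With endpoint conditions z(0) = -3 and z(π/4) = 3: from z(0) = b we get b = -3, and a·π/4 + -3 = 3 gives a = 24/π, so
    z(θ) = (24/π) θ − 3.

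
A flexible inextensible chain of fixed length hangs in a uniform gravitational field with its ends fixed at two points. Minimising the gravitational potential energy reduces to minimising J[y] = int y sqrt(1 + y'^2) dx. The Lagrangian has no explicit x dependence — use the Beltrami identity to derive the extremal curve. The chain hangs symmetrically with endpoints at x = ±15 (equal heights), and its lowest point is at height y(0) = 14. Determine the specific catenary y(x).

The Lagrangian L(y, y') = y sqrt(1 + y'^2) has no explicit x dependence, so the Beltrami identity applies:
    L − y' ∂L/∂y' = C.
Compute ∂L/∂y' = y · y' / sqrt(1 + y'^2). Then
    L − y' ∂L/∂y'
    = y sqrt(1 + y'^2) − y · y'^2 / sqrt(1 + y'^2)
    = y (1 + y'^2 − y'^2) / sqrt(1 + y'^2)
    = y / sqrt(1 + y'^2) = C.
Squaring gives y^2 = C^2 (1 + y'^2), i.e.
    y'^2 = y^2 / C^2 − 1.
Separating variables,
    dy / sqrt(y^2 − C^2) = dx / C,
and integrating gives arccosh(y / C) = (x − a)/C, so
    y(x) = C cosh((x − a)/C),
the catenary. The constants C and a are fixed by the two endpoint conditions (and, for the hanging-chain problem, the length constraint selects C).
Now fit the given data. The endpoints x = ±15 are symmetric at equal height, so the catenary is even about its minimum: a = 0 and y(x) = C cosh(x/C). The lowest point is y(0) = C cosh(0) = C, and we are told y(0) = 14, so C = 14. Therefore
    y(x) = 14 cosh(x/14),
and at the endpoints
    y(±15) = 14 cosh(15/14).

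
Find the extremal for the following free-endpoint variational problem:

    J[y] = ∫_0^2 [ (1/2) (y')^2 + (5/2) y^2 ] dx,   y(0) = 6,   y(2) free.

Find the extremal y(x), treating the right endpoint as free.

The Lagrangian L = (1/2) (y')^2 + (5/2) y^2 gives
    ∂L/∂y = 5 y,   ∂L/∂y' = y'.
Euler-Lagrange: y'' − 5 y = 0.
With k = sqrt(5), the general solution is
    y(x) = A cosh(sqrt(5) x) + B sinh(sqrt(5) x).
Fixed left endpoint y(0) = 6 ⇒ A = 6.
The right endpoint x = 2 is free, so the natural (transversality) condition is ∂L/∂y' |_{x=2} = 0, i.e. y'(2) = 0.
Compute y'(x) = A k sinh(k x) + B k cosh(k x), so
    y'(2) = A k sinh(k·2) + B k cosh(k·2) = 0
    ⇒ B = −A tanh(k·2) = − 6 tanh(sqrt(5)·2).
Therefore the extremal is
    y(x) = 6 cosh(sqrt(5) x) − 6 tanh(sqrt(5)·2) sinh(sqrt(5) x).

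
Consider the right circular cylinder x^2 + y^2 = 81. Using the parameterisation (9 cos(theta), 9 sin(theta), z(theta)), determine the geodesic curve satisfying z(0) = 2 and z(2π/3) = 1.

Parameterise the cylinder of radius R = 9 as
    r(θ) = (9 cos θ, 9 sin θ, z(θ)).
The arc-length element is
    ds = sqrt(81 + (dz/dθ)^2) dθ,
so the Lagrangian is L = sqrt(81 + z'^2).
L depends on z' only, not on z or θ, so ∂L/∂z = 0 and
    ∂L/∂z' = z' / sqrt(81 + z'^2).
The Euler-Lagrange equation gives
    d/dθ( z' / sqrt(81 + z'^2) ) = 0,
so z' is constant. Integrating once:
    z(θ) = a θ + b,
a helix on the cylinder (a straight line when the cylinder is unrolled). The constants a, b are determined by the endpoint conditions.
With endpoint conditions z(0) = 2 and z(2π/3) = 1: from z(0) = b we get b = 2, and a·2π/3 + 2 = 1 gives a = -3/(2π), so
    z(θ) = (-3/(2π)) θ + 2.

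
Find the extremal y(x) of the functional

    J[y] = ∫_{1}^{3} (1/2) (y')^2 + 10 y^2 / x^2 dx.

The Lagrangian is L = (1/2) (y')^2 + 10 y^2 / x^2.
Compute ∂L/∂y = 20y/x^2, ∂L/∂y' = y'.
The Euler-Lagrange equation d/dx(∂L/∂y') − ∂L/∂y = 0 reduces to
    y'' − 20/x^2 · y = 0  (x > 0).
Its general solution is
    y(x) = A x^5 + B x^(-4),
with A, B fixed by the endpoint conditions.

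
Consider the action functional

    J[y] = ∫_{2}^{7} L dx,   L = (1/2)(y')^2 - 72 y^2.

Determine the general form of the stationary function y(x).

The Lagrangian is L = (1/2)(y')^2 - 72 y^2.
∂L/∂y = -144y.
∂L/∂y' = y'.
The Euler-Lagrange equation d/dx(∂L/∂y') − ∂L/∂y = 0 becomes:
    y'' + 144 y = 0
General solution: y(x) = A sin(12x) + B cos(12x), where A and B are arbitrary constants fixed by the endpoint conditions.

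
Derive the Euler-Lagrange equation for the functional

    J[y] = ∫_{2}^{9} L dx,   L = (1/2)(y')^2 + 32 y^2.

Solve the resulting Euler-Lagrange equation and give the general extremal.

The Lagrangian is L = (1/2)(y')^2 + 32 y^2.
∂L/∂y = 64y.
∂L/∂y' = y'.
The Euler-Lagrange equation d/dx(∂L/∂y') − ∂L/∂y = 0 becomes:
    y'' - 64 y = 0
General solution: y(x) = A e^(8x) + B e^(-8x), where A and B are arbitrary constants fixed by the endpoint conditions.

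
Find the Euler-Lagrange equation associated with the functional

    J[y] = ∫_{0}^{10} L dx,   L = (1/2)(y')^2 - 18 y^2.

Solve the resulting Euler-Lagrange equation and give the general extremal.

The Lagrangian is L = (1/2)(y')^2 - 18 y^2.
∂L/∂y = -36y.
∂L/∂y' = y'.
The Euler-Lagrange equation d/dx(∂L/∂y') − ∂L/∂y = 0 becomes:
    y'' + 36 y = 0
General solution: y(x) = A sin(6x) + B cos(6x), where A and B are arbitrary constants fixed by the endpoint conditions.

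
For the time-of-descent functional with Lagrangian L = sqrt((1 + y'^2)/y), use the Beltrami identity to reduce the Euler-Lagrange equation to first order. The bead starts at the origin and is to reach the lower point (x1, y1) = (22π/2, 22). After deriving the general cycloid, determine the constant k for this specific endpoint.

The Lagrangian L = sqrt((1 + y'^2) / y) has no explicit x dependence, so the Beltrami identity applies:
    L − y' ∂L/∂y' = C.
Compute ∂L/∂y' = y' / sqrt(y (1 + y'^2)).
Substitute:
    sqrt((1 + y'^2)/y) − y'·y' / sqrt(y (1 + y'^2))
    = (1 + y'^2) / sqrt(y (1 + y'^2)) − y'^2 / sqrt(y (1 + y'^2))
    = 1 / sqrt(y (1 + y'^2)) = C.
Squaring and rearranging gives the first integral
    y (1 + y'^2) = 1/C^2 =: k   (constant).
Solving this first-order ODE by the substitution
    y = (k/2)(1 − cos θ)
yields the cycloid parameterisation
    x(θ) = (k/2)(θ − sin θ),   y(θ) = (k/2)(1 − cos θ).
The constant k is fixed by the endpoint condition.
Now fit the given lower endpoint (x1, y1) = (22π/2, 22). At the bottom of the first arch (θ = π), the parametric equations give
    y(π) = (k/2)(1 − cos π) = k,
    x(π) = (k/2)(π − sin π) = kπ/2.
Matching y(π) = 22 gives k = 22, consistent with x(π) = 22π/2. Therefore the specific cycloid is
    x(θ) = (22/2)(θ − sin θ),   y(θ) = (22/2)(1 − cos θ).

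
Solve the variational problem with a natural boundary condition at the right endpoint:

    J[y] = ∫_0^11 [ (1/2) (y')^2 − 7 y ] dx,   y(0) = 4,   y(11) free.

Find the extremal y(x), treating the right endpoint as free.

The Lagrangian L = (1/2) (y')^2 − 7 y gives
    ∂L/∂y = −7,   ∂L/∂y' = y'.
Euler-Lagrange: d/dx(y') − (−7) = 0, i.e. y'' + 7 = 0, so
    y(x) = −(7/2) x^2 + C1 x + C2.
Fixed left endpoint y(0) = 4 ⇒ C2 = 4.
The right endpoint x = 11 is free, so the natural (transversality) condition is ∂L/∂y' |_{x=11} = 0, i.e. y'(11) = 0.
Compute y'(x) = −7 x + C1, so y'(11) = −77 + C1 = 0 ⇒ C1 = 77.
Therefore the extremal is
    y(x) = −(7/2) x^2 + 77 x + 4.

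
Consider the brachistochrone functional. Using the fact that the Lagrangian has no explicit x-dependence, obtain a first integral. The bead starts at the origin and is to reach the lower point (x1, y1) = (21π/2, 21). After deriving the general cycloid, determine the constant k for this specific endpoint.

The Lagrangian L = sqrt((1 + y'^2) / y) has no explicit x dependence, so the Beltrami identity applies:
    L − y' ∂L/∂y' = C.
Compute ∂L/∂y' = y' / sqrt(y (1 + y'^2)).
Substitute:
    sqrt((1 + y'^2)/y) − y'·y' / sqrt(y (1 + y'^2))
    = (1 + y'^2) / sqrt(y (1 + y'^2)) − y'^2 / sqrt(y (1 + y'^2))
    = 1 / sqrt(y (1 + y'^2)) = C.
Squaring and rearranging gives the first integral
    y (1 + y'^2) = 1/C^2 =: k   (constant).
Solving this first-order ODE by the substitution
    y = (k/2)(1 − cos θ)
yields the cycloid parameterisation
    x(θ) = (k/2)(θ − sin θ),   y(θ) = (k/2)(1 − cos θ).
The constant k is fixed by the endpoint condition.
Now fit the given lower endpoint (x1, y1) = (21π/2, 21). At the bottom of the first arch (θ = π), the parametric equations give
    y(π) = (k/2)(1 − cos π) = k,
    x(π) = (k/2)(π − sin π) = kπ/2.
Matching y(π) = 21 gives k = 21, consistent with x(π) = 21π/2. Therefore the specific cycloid is
    x(θ) = (21/2)(θ − sin θ),   y(θ) = (21/2)(1 − cos θ).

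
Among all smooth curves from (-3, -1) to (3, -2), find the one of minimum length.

Arc-length functional: J[y] = ∫ sqrt(1 + (y')^2) dx.
Lagrangian L = sqrt(1 + (y')^2) has no explicit y dependence, so ∂L/∂y = 0 and the Euler-Lagrange equation gives
    d/dx( y' / sqrt(1 + (y')^2) ) = 0  ⇒  y' / sqrt(1 + (y')^2) = const.
Hence y' is constant, so y(x) is affine.
Fitting the endpoints (-3, -1) and (3, -2):
    slope m = ((-2) − (-1)) / (3 − (-3)) = -1/6,
    intercept c = (-1) − m·(-3) = -3/2.
Extremal: y(x) = (-1/6) x - 3/2.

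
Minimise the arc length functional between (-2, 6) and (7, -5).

Arc-length functional: J[y] = ∫ sqrt(1 + (y')^2) dx.
Lagrangian L = sqrt(1 + (y')^2) has no explicit y dependence, so ∂L/∂y = 0 and the Euler-Lagrange equation gives
    d/dx( y' / sqrt(1 + (y')^2) ) = 0  ⇒  y' / sqrt(1 + (y')^2) = const.
Hence y' is constant, so y(x) is affine.
Fitting the endpoints (-2, 6) and (7, -5):
    slope m = ((-5) − 6) / (7 − (-2)) = -11/9,
    intercept c = 6 − m·(-2) = 32/9.
Extremal: y(x) = (-11/9) x + 32/9.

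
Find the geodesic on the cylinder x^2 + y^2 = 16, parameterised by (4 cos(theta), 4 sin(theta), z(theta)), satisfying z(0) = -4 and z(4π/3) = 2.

Parameterise the cylinder of radius R = 4 as
    r(θ) = (4 cos θ, 4 sin θ, z(θ)).
The arc-length element is
    ds = sqrt(16 + (dz/dθ)^2) dθ,
so the Lagrangian is L = sqrt(16 + z'^2).
L depends on z' only, not on z or θ, so ∂L/∂z = 0 and
    ∂L/∂z' = z' / sqrt(16 + z'^2).
The Euler-Lagrange equation gives
    d/dθ( z' / sqrt(16 + z'^2) ) = 0,
so z' is constant. Integrating once:
    z(θ) = a θ + b,
a helix on the cylinder (a straight line when the cylinder is unrolled). The constants a, b are determined by the endpoint conditions.
With endpoint conditions z(0) = -4 and z(4π/3) = 2: from z(0) = b we get b = -4, and a·4π/3 + -4 = 2 gives a = 9/(2π), so
    z(θ) = (9/(2π)) θ − 4.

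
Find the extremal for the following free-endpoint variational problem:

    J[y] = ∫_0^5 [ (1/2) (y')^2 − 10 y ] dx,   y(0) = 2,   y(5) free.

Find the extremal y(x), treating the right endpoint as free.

The Lagrangian L = (1/2) (y')^2 − 10 y gives
    ∂L/∂y = −10,   ∂L/∂y' = y'.
Euler-Lagrange: d/dx(y') − (−10) = 0, i.e. y'' + 10 = 0, so
    y(x) = −(10/2) x^2 + C1 x + C2.
Fixed left endpoint y(0) = 2 ⇒ C2 = 2.
The right endpoint x = 5 is free, so the natural (transversality) condition is ∂L/∂y' |_{x=5} = 0, i.e. y'(5) = 0.
Compute y'(x) = −10 x + C1, so y'(5) = −50 + C1 = 0 ⇒ C1 = 50.
Therefore the extremal is
    y(x) = −5 x^2 + 50 x + 2.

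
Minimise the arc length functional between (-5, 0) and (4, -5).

Arc-length functional: J[y] = ∫ sqrt(1 + (y')^2) dx.
Lagrangian L = sqrt(1 + (y')^2) has no explicit y dependence, so ∂L/∂y = 0 and the Euler-Lagrange equation gives
    d/dx( y' / sqrt(1 + (y')^2) ) = 0  ⇒  y' / sqrt(1 + (y')^2) = const.
Hence y' is constant, so y(x) is affine.
Fitting the endpoints (-5, 0) and (4, -5):
    slope m = ((-5) − 0) / (4 − (-5)) = -5/9,
    intercept c = 0 − m·(-5) = -25/9.
Extremal: y(x) = (-5/9) x - 25/9.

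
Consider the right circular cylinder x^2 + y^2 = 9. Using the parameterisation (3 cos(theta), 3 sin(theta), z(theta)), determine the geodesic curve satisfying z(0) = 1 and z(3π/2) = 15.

Parameterise the cylinder of radius R = 3 as
    r(θ) = (3 cos θ, 3 sin θ, z(θ)).
The arc-length element is
    ds = sqrt(9 + (dz/dθ)^2) dθ,
so the Lagrangian is L = sqrt(9 + z'^2).
L depends on z' only, not on z or θ, so ∂L/∂z = 0 and
    ∂L/∂z' = z' / sqrt(9 + z'^2).
The Euler-Lagrange equation gives
    d/dθ( z' / sqrt(9 + z'^2) ) = 0,
so z' is constant. Integrating once:
    z(θ) = a θ + b,
a helix on the cylinder (a straight line when the cylinder is unrolled). The constants a, b are determined by the endpoint conditions.
With endpoint conditions z(0) = 1 and z(3π/2) = 15: from z(0) = b we get b = 1, and a·3π/2 + 1 = 15 gives a = 28/(3π), so
    z(θ) = (28/(3π)) θ + 1.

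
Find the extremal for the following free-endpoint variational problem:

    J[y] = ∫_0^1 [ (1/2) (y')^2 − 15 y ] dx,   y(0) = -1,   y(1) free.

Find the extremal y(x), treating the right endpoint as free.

The Lagrangian L = (1/2) (y')^2 − 15 y gives
    ∂L/∂y = −15,   ∂L/∂y' = y'.
Euler-Lagrange: d/dx(y') − (−15) = 0, i.e. y'' + 15 = 0, so
    y(x) = −(15/2) x^2 + C1 x + C2.
Fixed left endpoint y(0) = -1 ⇒ C2 = -1.
The right endpoint x = 1 is free, so the natural (transversality) condition is ∂L/∂y' |_{x=1} = 0, i.e. y'(1) = 0.
Compute y'(x) = −15 x + C1, so y'(1) = −15 + C1 = 0 ⇒ C1 = 15.
Therefore the extremal is
    y(x) = −(15/2) x^2 + 15 x − 1.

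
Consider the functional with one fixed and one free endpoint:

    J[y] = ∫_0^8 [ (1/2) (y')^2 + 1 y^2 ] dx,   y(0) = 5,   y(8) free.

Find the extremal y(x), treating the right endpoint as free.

The Lagrangian L = (1/2) (y')^2 + 1 y^2 gives
    ∂L/∂y = 2 y,   ∂L/∂y' = y'.
Euler-Lagrange: y'' − 2 y = 0.
With k = sqrt(2), the general solution is
    y(x) = A cosh(sqrt(2) x) + B sinh(sqrt(2) x).
Fixed left endpoint y(0) = 5 ⇒ A = 5.
The right endpoint x = 8 is free, so the natural (transversality) condition is ∂L/∂y' |_{x=8} = 0, i.e. y'(8) = 0.
Compute y'(x) = A k sinh(k x) + B k cosh(k x), so
    y'(8) = A k sinh(k·8) + B k cosh(k·8) = 0
    ⇒ B = −A tanh(k·8) = − 5 tanh(sqrt(2)·8).
Therefore the extremal is
    y(x) = 5 cosh(sqrt(2) x) − 5 tanh(sqrt(2)·8) sinh(sqrt(2) x).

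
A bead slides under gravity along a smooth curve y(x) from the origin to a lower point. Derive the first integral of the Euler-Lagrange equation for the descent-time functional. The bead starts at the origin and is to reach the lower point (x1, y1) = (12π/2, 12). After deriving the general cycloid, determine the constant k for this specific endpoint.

The Lagrangian L = sqrt((1 + y'^2) / y) has no explicit x dependence, so the Beltrami identity applies:
    L − y' ∂L/∂y' = C.
Compute ∂L/∂y' = y' / sqrt(y (1 + y'^2)).
Substitute:
    sqrt((1 + y'^2)/y) − y'·y' / sqrt(y (1 + y'^2))
    = (1 + y'^2) / sqrt(y (1 + y'^2)) − y'^2 / sqrt(y (1 + y'^2))
    = 1 / sqrt(y (1 + y'^2)) = C.
Squaring and rearranging gives the first integral
    y (1 + y'^2) = 1/C^2 =: k   (constant).
Solving this first-order ODE by the substitution
    y = (k/2)(1 − cos θ)
yields the cycloid parameterisation
    x(θ) = (k/2)(θ − sin θ),   y(θ) = (k/2)(1 − cos θ).
The constant k is fixed by the endpoint condition.
Now fit the given lower endpoint (x1, y1) = (12π/2, 12). At the bottom of the first arch (θ = π), the parametric equations give
    y(π) = (k/2)(1 − cos π) = k,
    x(π) = (k/2)(π − sin π) = kπ/2.
Matching y(π) = 12 gives k = 12, consistent with x(π) = 12π/2. Therefore the specific cycloid is
    x(θ) = (12/2)(θ − sin θ),   y(θ) = (12/2)(1 − cos θ).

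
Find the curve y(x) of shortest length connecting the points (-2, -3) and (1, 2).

Arc-length functional: J[y] = ∫ sqrt(1 + (y')^2) dx.
Lagrangian L = sqrt(1 + (y')^2) has no explicit y dependence, so ∂L/∂y = 0 and the Euler-Lagrange equation gives
    d/dx( y' / sqrt(1 + (y')^2) ) = 0  ⇒  y' / sqrt(1 + (y')^2) = const.
Hence y' is constant, so y(x) is affine.
Fitting the endpoints (-2, -3) and (1, 2):
    slope m = (2 − (-3)) / (1 − (-2)) = 5/3,
    intercept c = (-3) − m·(-2) = 1/3.
Extremal: y(x) = (5/3) x + 1/3.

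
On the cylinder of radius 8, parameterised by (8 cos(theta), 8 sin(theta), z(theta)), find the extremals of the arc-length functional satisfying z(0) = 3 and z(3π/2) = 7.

Parameterise the cylinder of radius R = 8 as
    r(θ) = (8 cos θ, 8 sin θ, z(θ)).
The arc-length element is
    ds = sqrt(64 + (dz/dθ)^2) dθ,
so the Lagrangian is L = sqrt(64 + z'^2).
L depends on z' only, not on z or θ, so ∂L/∂z = 0 and
    ∂L/∂z' = z' / sqrt(64 + z'^2).
The Euler-Lagrange equation gives
    d/dθ( z' / sqrt(64 + z'^2) ) = 0,
so z' is constant. Integrating once:
    z(θ) = a θ + b,
a helix on the cylinder (a straight line when the cylinder is unrolled). The constants a, b are determined by the endpoint conditions.
With endpoint conditions z(0) = 3 and z(3π/2) = 7: from z(0) = b we get b = 3, and a·3π/2 + 3 = 7 gives a = 8/(3π), so
    z(θ) = (8/(3π)) θ + 3.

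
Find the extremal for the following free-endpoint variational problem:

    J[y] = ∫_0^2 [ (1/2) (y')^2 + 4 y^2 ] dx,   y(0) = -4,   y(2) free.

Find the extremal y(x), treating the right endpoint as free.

The Lagrangian L = (1/2) (y')^2 + 4 y^2 gives
    ∂L/∂y = 8 y,   ∂L/∂y' = y'.
Euler-Lagrange: y'' − 8 y = 0.
With k = sqrt(8), the general solution is
    y(x) = A cosh(sqrt(8) x) + B sinh(sqrt(8) x).
Fixed left endpoint y(0) = -4 ⇒ A = -4.
The right endpoint x = 2 is free, so the natural (transversality) condition is ∂L/∂y' |_{x=2} = 0, i.e. y'(2) = 0.
Compute y'(x) = A k sinh(k x) + B k cosh(k x), so
    y'(2) = A k sinh(k·2) + B k cosh(k·2) = 0
    ⇒ B = −A tanh(k·2) = 4 tanh(sqrt(8)·2).
Therefore the extremal is
    y(x) = −4 cosh(sqrt(8) x) + 4 tanh(sqrt(8)·2) sinh(sqrt(8) x).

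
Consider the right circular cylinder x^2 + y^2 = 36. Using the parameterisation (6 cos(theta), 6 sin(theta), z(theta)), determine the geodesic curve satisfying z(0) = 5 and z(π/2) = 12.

Parameterise the cylinder of radius R = 6 as
    r(θ) = (6 cos θ, 6 sin θ, z(θ)).
The arc-length element is
    ds = sqrt(36 + (dz/dθ)^2) dθ,
so the Lagrangian is L = sqrt(36 + z'^2).
L depends on z' only, not on z or θ, so ∂L/∂z = 0 and
    ∂L/∂z' = z' / sqrt(36 + z'^2).
The Euler-Lagrange equation gives
    d/dθ( z' / sqrt(36 + z'^2) ) = 0,
so z' is constant. Integrating once:
    z(θ) = a θ + b,
a helix on the cylinder (a straight line when the cylinder is unrolled). The constants a, b are determined by the endpoint conditions.
With endpoint conditions z(0) = 5 and z(π/2) = 12: from z(0) = b we get b = 5, and a·π/2 + 5 = 12 gives a = 14/π, so
    z(θ) = (14/π) θ + 5.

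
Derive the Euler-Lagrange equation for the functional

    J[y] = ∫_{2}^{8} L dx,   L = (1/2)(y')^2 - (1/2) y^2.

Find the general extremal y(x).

The Lagrangian is L = (1/2)(y')^2 - (1/2) y^2.
∂L/∂y = -y.
∂L/∂y' = y'.
The Euler-Lagrange equation d/dx(∂L/∂y') − ∂L/∂y = 0 becomes:
    y'' + y = 0
General solution: y(x) = A sin(x) + B cos(x), where A and B are arbitrary constants fixed by the endpoint conditions.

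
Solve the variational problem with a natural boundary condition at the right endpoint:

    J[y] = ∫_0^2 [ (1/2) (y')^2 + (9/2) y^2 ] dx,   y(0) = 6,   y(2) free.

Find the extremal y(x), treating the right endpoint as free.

The Lagrangian L = (1/2) (y')^2 + (9/2) y^2 gives
    ∂L/∂y = 9 y,   ∂L/∂y' = y'.
Euler-Lagrange: y'' − 9 y = 0.
With k = 3, the general solution is
    y(x) = A cosh(3 x) + B sinh(3 x).
Fixed left endpoint y(0) = 6 ⇒ A = 6.
The right endpoint x = 2 is free, so the natural (transversality) condition is ∂L/∂y' |_{x=2} = 0, i.e. y'(2) = 0.
Compute y'(x) = A k sinh(k x) + B k cosh(k x), so
    y'(2) = A k sinh(k·2) + B k cosh(k·2) = 0
    ⇒ B = −A tanh(k·2) = − 6 tanh(3·2).
Therefore the extremal is
    y(x) = 6 cosh(3 x) − 6 tanh(3·2) sinh(3 x).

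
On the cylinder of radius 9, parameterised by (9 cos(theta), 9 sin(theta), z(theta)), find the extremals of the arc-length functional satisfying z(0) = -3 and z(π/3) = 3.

Parameterise the cylinder of radius R = 9 as
    r(θ) = (9 cos θ, 9 sin θ, z(θ)).
The arc-length element is
    ds = sqrt(81 + (dz/dθ)^2) dθ,
so the Lagrangian is L = sqrt(81 + z'^2).
L depends on z' only, not on z or θ, so ∂L/∂z = 0 and
    ∂L/∂z' = z' / sqrt(81 + z'^2).
The Euler-Lagrange equation gives
    d/dθ( z' / sqrt(81 + z'^2) ) = 0,
so z' is constant. Integrating once:
    z(θ) = a θ + b,
a helix on the cylinder (a straight line when the cylinder is unrolled). The constants a, b are determined by the endpoint conditions.
With endpoint conditions z(0) = -3 and z(π/3) = 3: from z(0) = b we get b = -3, and a·π/3 + -3 = 3 gives a = 18/π, so
    z(θ) = (18/π) θ − 3.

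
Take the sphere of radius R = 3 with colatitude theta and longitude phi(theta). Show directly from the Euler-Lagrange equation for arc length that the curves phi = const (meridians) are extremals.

On the sphere of radius R = 3 with spherical coordinates (θ, φ), the induced metric is
    ds^2 = 9(dθ^2 + sin^2(θ) dφ^2).
Using θ as the parameter, the arc-length functional becomes
    J[φ] = ∫ 3 sqrt(1 + sin^2(θ) (dφ/dθ)^2) dθ.
So L = 3 sqrt(1 + sin^2(θ) φ'^2). Compute
    ∂L/∂φ = 0  (L has no explicit φ dependence),
    ∂L/∂φ' = 3 sin^2(θ) φ' / sqrt(1 + sin^2(θ) φ'^2).
For the candidate φ(θ) = c (constant), φ' = 0, so ∂L/∂φ' evaluated along the candidate vanishes, and ∂L/∂φ is identically zero. Hence
    d/dθ(∂L/∂φ') − ∂L/∂φ = 0
is satisfied. Therefore meridians φ = const are extremals of arc length — they are geodesics on the sphere.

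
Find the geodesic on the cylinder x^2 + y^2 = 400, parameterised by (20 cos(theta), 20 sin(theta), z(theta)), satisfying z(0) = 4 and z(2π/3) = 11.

Parameterise the cylinder of radius R = 20 as
    r(θ) = (20 cos θ, 20 sin θ, z(θ)).
The arc-length element is
    ds = sqrt(400 + (dz/dθ)^2) dθ,
so the Lagrangian is L = sqrt(400 + z'^2).
L depends on z' only, not on z or θ, so ∂L/∂z = 0 and
    ∂L/∂z' = z' / sqrt(400 + z'^2).
The Euler-Lagrange equation gives
    d/dθ( z' / sqrt(400 + z'^2) ) = 0,
so z' is constant. Integrating once:
    z(θ) = a θ + b,
a helix on the cylinder (a straight line when the cylinder is unrolled). The constants a, b are determined by the endpoint conditions.
With endpoint conditions z(0) = 4 and z(2π/3) = 11: from z(0) = b we get b = 4, and a·2π/3 + 4 = 11 gives a = 21/(2π), so
    z(θ) = (21/(2π)) θ + 4.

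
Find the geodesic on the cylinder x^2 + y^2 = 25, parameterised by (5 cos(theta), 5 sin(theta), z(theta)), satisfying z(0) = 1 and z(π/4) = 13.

Parameterise the cylinder of radius R = 5 as
    r(θ) = (5 cos θ, 5 sin θ, z(θ)).
The arc-length element is
    ds = sqrt(25 + (dz/dθ)^2) dθ,
so the Lagrangian is L = sqrt(25 + z'^2).
L depends on z' only, not on z or θ, so ∂L/∂z = 0 and
    ∂L/∂z' = z' / sqrt(25 + z'^2).
The Euler-Lagrange equation gives
    d/dθ( z' / sqrt(25 + z'^2) ) = 0,
so z' is constant. Integrating once:
    z(θ) = a θ + b,
a helix on the cylinder (a straight line when the cylinder is unrolled). The constants a, b are determined by the endpoint conditions.
With endpoint conditions z(0) = 1 and z(π/4) = 13: from z(0) = b we get b = 1, and a·π/4 + 1 = 13 gives a = 48/π, so
    z(θ) = (48/π) θ + 1.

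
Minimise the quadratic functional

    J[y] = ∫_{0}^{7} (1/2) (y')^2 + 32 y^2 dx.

The Lagrangian is L = (1/2) (y')^2 + 32 y^2.
Compute ∂L/∂y = 64y, ∂L/∂y' = y'.
The Euler-Lagrange equation d/dx(∂L/∂y') − ∂L/∂y = 0 reduces to
    y'' − 64 y = 0.
Its general solution is
    y(x) = A e^(8x) + B e^(−8x),
with A, B fixed by the endpoint conditions.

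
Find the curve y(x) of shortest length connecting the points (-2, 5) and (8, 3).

Arc-length functional: J[y] = ∫ sqrt(1 + (y')^2) dx.
Lagrangian L = sqrt(1 + (y')^2) has no explicit y dependence, so ∂L/∂y = 0 and the Euler-Lagrange equation gives
    d/dx( y' / sqrt(1 + (y')^2) ) = 0  ⇒  y' / sqrt(1 + (y')^2) = const.
Hence y' is constant, so y(x) is affine.
Fitting the endpoints (-2, 5) and (8, 3):
    slope m = (3 − 5) / (8 − (-2)) = -1/5,
    intercept c = 5 − m·(-2) = 23/5.
Extremal: y(x) = (-1/5) x + 23/5.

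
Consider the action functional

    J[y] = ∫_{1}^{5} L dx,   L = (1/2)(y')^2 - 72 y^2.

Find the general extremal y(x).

The Lagrangian is L = (1/2)(y')^2 - 72 y^2.
∂L/∂y = -144y.
∂L/∂y' = y'.
The Euler-Lagrange equation d/dx(∂L/∂y') − ∂L/∂y = 0 becomes:
    y'' + 144 y = 0
General solution: y(x) = A sin(12x) + B cos(12x), where A and B are arbitrary constants fixed by the endpoint conditions.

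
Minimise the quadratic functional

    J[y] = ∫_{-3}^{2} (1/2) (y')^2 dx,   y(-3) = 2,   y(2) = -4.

The Lagrangian is L = (1/2) (y')^2.
Compute ∂L/∂y = 0, ∂L/∂y' = y'.
The Euler-Lagrange equation d/dx(∂L/∂y') − ∂L/∂y = 0 reduces to
    y'' = 0.
Its general solution is
    y(x) = A x + B,
with A, B fixed by the endpoint conditions.
Applying the endpoint conditions y(-3) = 2 and y(2) = -4: solve A·-3 + B = 2 and A·2 + B = -4. Subtracting gives A(2 − -3) = -4 − 2, so A = -6/5, and B = 2 − A·-3 = -8/5. Therefore
    y(x) = (-6/5) x - 8/5.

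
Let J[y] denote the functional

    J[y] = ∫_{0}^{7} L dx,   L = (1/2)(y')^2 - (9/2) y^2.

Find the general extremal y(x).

The Lagrangian is L = (1/2)(y')^2 - (9/2) y^2.
∂L/∂y = -9y.
∂L/∂y' = y'.
The Euler-Lagrange equation d/dx(∂L/∂y') − ∂L/∂y = 0 becomes:
    y'' + 9 y = 0
General solution: y(x) = A sin(3x) + B cos(3x), where A and B are arbitrary constants fixed by the endpoint conditions.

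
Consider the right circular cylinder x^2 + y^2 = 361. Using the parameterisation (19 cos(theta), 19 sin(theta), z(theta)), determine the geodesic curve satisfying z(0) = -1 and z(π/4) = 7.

Parameterise the cylinder of radius R = 19 as
    r(θ) = (19 cos θ, 19 sin θ, z(θ)).
The arc-length element is
    ds = sqrt(361 + (dz/dθ)^2) dθ,
so the Lagrangian is L = sqrt(361 + z'^2).
L depends on z' only, not on z or θ, so ∂L/∂z = 0 and
    ∂L/∂z' = z' / sqrt(361 + z'^2).
The Euler-Lagrange equation gives
    d/dθ( z' / sqrt(361 + z'^2) ) = 0,
so z' is constant. Integrating once:
    z(θ) = a θ + b,
a helix on the cylinder (a straight line when the cylinder is unrolled). The constants a, b are determined by the endpoint conditions.
With endpoint conditions z(0) = -1 and z(π/4) = 7: from z(0) = b we get b = -1, and a·π/4 + -1 = 7 gives a = 32/π, so
    z(θ) = (32/π) θ − 1.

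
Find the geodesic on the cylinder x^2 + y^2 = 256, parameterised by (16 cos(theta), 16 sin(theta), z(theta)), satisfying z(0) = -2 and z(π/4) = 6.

Parameterise the cylinder of radius R = 16 as
    r(θ) = (16 cos θ, 16 sin θ, z(θ)).
The arc-length element is
    ds = sqrt(256 + (dz/dθ)^2) dθ,
so the Lagrangian is L = sqrt(256 + z'^2).
L depends on z' only, not on z or θ, so ∂L/∂z = 0 and
    ∂L/∂z' = z' / sqrt(256 + z'^2).
The Euler-Lagrange equation gives
    d/dθ( z' / sqrt(256 + z'^2) ) = 0,
so z' is constant. Integrating once:
    z(θ) = a θ + b,
a helix on the cylinder (a straight line when the cylinder is unrolled). The constants a, b are determined by the endpoint conditions.
With endpoint conditions z(0) = -2 and z(π/4) = 6: from z(0) = b we get b = -2, and a·π/4 + -2 = 6 gives a = 32/π, so
    z(θ) = (32/π) θ − 2.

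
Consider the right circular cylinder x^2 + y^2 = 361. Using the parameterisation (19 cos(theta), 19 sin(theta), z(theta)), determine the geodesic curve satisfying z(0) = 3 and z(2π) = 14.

Parameterise the cylinder of radius R = 19 as
    r(θ) = (19 cos θ, 19 sin θ, z(θ)).
The arc-length element is
    ds = sqrt(361 + (dz/dθ)^2) dθ,
so the Lagrangian is L = sqrt(361 + z'^2).
L depends on z' only, not on z or θ, so ∂L/∂z = 0 and
    ∂L/∂z' = z' / sqrt(361 + z'^2).
The Euler-Lagrange equation gives
    d/dθ( z' / sqrt(361 + z'^2) ) = 0,
so z' is constant. Integrating once:
    z(θ) = a θ + b,
a helix on the cylinder (a straight line when the cylinder is unrolled). The constants a, b are determined by the endpoint conditions.
With endpoint conditions z(0) = 3 and z(2π) = 14: from z(0) = b we get b = 3, and a·2π + 3 = 14 gives a = 11/(2π), so
    z(θ) = (11/(2π)) θ + 3.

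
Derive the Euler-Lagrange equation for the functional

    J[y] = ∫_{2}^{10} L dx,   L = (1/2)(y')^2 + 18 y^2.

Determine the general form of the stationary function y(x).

The Lagrangian is L = (1/2)(y')^2 + 18 y^2.
∂L/∂y = 36y.
∂L/∂y' = y'.
The Euler-Lagrange equation d/dx(∂L/∂y') − ∂L/∂y = 0 becomes:
    y'' - 36 y = 0
General solution: y(x) = A e^(6x) + B e^(-6x), where A and B are arbitrary constants fixed by the endpoint conditions.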